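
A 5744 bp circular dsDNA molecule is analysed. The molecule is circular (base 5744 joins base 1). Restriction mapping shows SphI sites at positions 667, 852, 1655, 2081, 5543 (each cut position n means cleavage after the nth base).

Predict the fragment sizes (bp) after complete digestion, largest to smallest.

3462, 868, 803, 426, 185 bp

Circular molecule, 5 cuts → 5 fragments:
  852 − 667 = 185 bp
  1655 − 852 = 803 bp
  2081 − 1655 = 426 bp
  5543 − 2081 = 3462 bp
  wrap: 5744 − 5543 + 667 = 868 bp
Sorted largest to smallest: 3462, 868, 803, 426, 185 bp.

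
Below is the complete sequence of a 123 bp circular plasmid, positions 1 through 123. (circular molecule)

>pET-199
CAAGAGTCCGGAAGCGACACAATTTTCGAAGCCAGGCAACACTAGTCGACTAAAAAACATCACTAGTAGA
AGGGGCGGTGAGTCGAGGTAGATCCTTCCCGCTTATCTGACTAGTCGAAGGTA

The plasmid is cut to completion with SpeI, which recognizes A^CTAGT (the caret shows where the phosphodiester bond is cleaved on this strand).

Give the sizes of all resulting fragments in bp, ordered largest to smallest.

54, 48, 21 bp

SpeI sites (ACTAGT) start at positions 41, 62, 110.
SpeI cuts after the first base of each site, so after positions 41, 62, 110.
Circular molecule, 3 cuts → 3 fragments:
  42–62 → 21 bp
  63–110 → 48 bp
  111–123 then 1–41 → 13 + 41 = 54 bp
Sorted largest to smallest: 54, 48, 21 bp.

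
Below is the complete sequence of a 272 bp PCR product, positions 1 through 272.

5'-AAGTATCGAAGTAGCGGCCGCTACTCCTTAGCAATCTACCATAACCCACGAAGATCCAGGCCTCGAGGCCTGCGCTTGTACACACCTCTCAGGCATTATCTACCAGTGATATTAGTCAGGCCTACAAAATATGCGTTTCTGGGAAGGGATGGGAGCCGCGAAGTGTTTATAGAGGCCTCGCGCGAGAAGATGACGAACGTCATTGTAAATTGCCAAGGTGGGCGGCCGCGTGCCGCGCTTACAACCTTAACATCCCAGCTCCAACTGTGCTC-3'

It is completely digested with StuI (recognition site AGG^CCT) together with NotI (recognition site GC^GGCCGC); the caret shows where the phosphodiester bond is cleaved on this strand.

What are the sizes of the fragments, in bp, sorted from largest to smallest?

StuI sites (AGGCCT) start at positions 58, 66, 118, 173.
StuI cuts after base 3 of each site, so after positions 60, 68, 120, 175.
NotI sites (GCGGCCGC) start at positions 14, 222.
NotI cuts after base 2 of each site, so after positions 15, 223.
Combined cut positions: 15, 60, 68, 120, 175, 223.
Linear molecule, 6 cuts → 7 fragments:
  1–15 → 15 bp
  16–60 → 45 bp
  61–68 → 8 bp
  69–120 → 52 bp
  121–175 → 55 bp
  176–223 → 48 bp
  224–272 → 49 bp
Sorted largest to smallest: 55, 52, 49, 48, 45, 15, 8 bp.

55, 52, 49, 48, 45, 15, 8 bp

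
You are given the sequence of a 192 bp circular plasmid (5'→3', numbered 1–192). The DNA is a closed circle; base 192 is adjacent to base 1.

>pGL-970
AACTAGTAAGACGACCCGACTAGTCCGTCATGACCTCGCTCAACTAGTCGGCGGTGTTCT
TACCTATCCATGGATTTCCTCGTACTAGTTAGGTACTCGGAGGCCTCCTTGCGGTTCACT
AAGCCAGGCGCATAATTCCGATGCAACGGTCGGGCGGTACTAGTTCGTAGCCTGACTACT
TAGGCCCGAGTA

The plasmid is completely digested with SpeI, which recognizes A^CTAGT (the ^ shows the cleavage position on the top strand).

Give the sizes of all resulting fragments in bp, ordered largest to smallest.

75, 41, 35, 24, 17 bp

SpeI sites (ACTAGT) start at positions 2, 19, 43, 84, 159.
SpeI cuts after the first base of each site, so after positions 2, 19, 43, 84, 159.
Circular molecule, 5 cuts → 5 fragments:
  3–19 → 17 bp
  20–43 → 24 bp
  44–84 → 41 bp
  85–159 → 75 bp
  160–192 then 1–2 → 33 + 2 = 35 bp
Sorted largest to smallest: 75, 41, 35, 24, 17 bp.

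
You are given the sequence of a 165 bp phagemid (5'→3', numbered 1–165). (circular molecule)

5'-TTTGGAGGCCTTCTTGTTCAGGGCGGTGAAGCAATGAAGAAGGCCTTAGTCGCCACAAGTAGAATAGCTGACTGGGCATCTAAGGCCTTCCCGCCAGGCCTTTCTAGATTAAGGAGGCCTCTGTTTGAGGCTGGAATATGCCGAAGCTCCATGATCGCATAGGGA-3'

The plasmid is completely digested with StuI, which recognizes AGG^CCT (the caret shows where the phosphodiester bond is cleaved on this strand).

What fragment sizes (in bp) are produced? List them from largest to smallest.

StuI sites (AGGCCT) start at positions 6, 41, 83, 96, 115.
StuI cuts after base 3 of each site, so after positions 8, 43, 85, 98, 117.
Circular molecule, 5 cuts → 5 fragments:
  9–43 → 35 bp
  44–85 → 42 bp
  86–98 → 13 bp
  99–117 → 19 bp
  118–165 then 1–8 → 48 + 8 = 56 bp
Sorted largest to smallest: 56, 42, 35, 19, 13 bp.

56, 42, 35, 19, 13 bp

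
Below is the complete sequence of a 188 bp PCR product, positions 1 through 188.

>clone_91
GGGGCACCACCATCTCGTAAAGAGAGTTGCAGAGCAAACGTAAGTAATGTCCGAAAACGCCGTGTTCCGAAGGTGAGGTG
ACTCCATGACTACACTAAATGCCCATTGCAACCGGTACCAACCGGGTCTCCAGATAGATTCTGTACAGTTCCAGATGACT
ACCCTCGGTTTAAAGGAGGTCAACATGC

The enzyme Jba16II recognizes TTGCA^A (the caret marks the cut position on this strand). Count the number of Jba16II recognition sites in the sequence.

TTGCAA occurs starting at position 106.
Jba16II cuts at 1 site.

1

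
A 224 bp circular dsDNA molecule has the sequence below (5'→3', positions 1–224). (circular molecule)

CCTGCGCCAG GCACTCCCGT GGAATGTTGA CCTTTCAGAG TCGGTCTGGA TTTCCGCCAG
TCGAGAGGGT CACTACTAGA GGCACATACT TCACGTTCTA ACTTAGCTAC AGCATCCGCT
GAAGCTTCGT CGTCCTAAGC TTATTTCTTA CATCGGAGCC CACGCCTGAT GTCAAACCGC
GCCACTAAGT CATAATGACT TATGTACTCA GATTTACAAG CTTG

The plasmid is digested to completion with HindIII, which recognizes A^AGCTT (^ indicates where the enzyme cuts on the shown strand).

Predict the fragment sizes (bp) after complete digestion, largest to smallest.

HindIII sites (AAGCTT) start at positions 122, 137, 218.
HindIII cuts after the first base of each site, so after positions 122, 137, 218.
Circular molecule, 3 cuts → 3 fragments:
  123–137 → 15 bp
  138–218 → 81 bp
  219–224 then 1–122 → 6 + 122 = 128 bp
Sorted largest to smallest: 128, 81, 15 bp.

128, 81, 15 bp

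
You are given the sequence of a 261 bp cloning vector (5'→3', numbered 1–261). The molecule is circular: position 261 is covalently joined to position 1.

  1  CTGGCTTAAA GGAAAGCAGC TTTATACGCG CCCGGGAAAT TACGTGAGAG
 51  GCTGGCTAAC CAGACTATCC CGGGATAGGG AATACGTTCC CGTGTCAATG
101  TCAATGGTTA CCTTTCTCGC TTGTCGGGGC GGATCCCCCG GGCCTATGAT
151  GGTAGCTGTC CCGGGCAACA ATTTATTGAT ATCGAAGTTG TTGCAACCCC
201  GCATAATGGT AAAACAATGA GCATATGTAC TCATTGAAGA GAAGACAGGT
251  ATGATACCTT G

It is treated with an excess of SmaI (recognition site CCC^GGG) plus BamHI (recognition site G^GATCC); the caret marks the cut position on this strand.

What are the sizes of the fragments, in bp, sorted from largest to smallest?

132, 60, 38, 23, 8 bp

SmaI sites (CCCGGG) start at positions 31, 69, 137, 160.
SmaI cuts after base 3 of each site, so after positions 33, 71, 139, 162.
The BamHI site (GGATCC) starts at position 131.
BamHI cuts after the first base of each site, so after position 131.
Combined cut positions: 33, 71, 131, 139, 162.
Circular molecule, 5 cuts → 5 fragments:
  34–71 → 38 bp
  72–131 → 60 bp
  132–139 → 8 bp
  140–162 → 23 bp
  163–261 then 1–33 → 99 + 33 = 132 bp
Sorted largest to smallest: 132, 60, 38, 23, 8 bp.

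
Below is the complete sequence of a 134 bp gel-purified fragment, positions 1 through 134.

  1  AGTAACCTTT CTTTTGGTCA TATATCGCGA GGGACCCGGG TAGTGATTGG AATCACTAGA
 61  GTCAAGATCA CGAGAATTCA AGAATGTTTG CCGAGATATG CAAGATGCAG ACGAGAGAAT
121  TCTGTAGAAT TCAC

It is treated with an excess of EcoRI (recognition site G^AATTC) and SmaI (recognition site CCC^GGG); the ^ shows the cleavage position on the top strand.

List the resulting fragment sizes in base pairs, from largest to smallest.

43, 37, 37, 10, 7 bp

EcoRI sites (GAATTC) start at positions 74, 117, 127.
EcoRI cuts after the first base of each site, so after positions 74, 117, 127.
The SmaI site (CCCGGG) starts at position 35.
SmaI cuts after base 3 of each site, so after position 37.
Combined cut positions: 37, 74, 117, 127.
Linear molecule, 4 cuts → 5 fragments:
  1–37 → 37 bp
  38–74 → 37 bp
  75–117 → 43 bp
  118–127 → 10 bp
  128–134 → 7 bp
Sorted largest to smallest: 43, 37, 37, 10, 7 bp.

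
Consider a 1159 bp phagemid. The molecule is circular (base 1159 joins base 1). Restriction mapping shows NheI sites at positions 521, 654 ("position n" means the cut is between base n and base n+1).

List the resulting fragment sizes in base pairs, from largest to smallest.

Circular molecule, 2 cuts → 2 fragments:
  654 − 521 = 133 bp
  wrap: 1159 − 654 + 521 = 1026 bp
Sorted largest to smallest: 1026, 133 bp.

1026, 133 bp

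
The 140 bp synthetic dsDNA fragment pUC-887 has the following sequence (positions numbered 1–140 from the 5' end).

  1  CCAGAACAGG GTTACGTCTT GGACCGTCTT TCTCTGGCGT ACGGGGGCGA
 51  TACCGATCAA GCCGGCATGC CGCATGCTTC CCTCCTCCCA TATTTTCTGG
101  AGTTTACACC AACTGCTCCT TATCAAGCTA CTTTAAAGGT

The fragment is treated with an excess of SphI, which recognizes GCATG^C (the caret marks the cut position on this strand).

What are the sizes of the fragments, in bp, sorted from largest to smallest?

SphI sites (GCATGC) start at positions 65, 72.
SphI cuts after base 5 of each site (before the last base), so after positions 69, 76.
Linear molecule, 2 cuts → 3 fragments:
  1–69 → 69 bp
  70–76 → 7 bp
  77–140 → 64 bp
Sorted largest to smallest: 69, 64, 7 bp.

69, 64, 7 bp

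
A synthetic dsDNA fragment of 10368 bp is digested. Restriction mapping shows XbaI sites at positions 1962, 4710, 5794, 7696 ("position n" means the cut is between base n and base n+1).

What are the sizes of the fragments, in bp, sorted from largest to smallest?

2748, 2672, 1962, 1902, 1084 bp

Linear molecule, 4 cuts → 5 fragments:
  1962 − 0 = 1962 bp
  4710 − 1962 = 2748 bp
  5794 − 4710 = 1084 bp
  7696 − 5794 = 1902 bp
  10368 − 7696 = 2672 bp
Sorted largest to smallest: 2748, 2672, 1962, 1902, 1084 bp.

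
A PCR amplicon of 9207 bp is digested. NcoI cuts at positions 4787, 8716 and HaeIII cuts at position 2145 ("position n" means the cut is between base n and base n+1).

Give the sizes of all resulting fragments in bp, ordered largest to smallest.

Combined cut positions (sorted): 2145, 4787, 8716.
Linear molecule, 3 cuts → 4 fragments:
  2145 − 0 = 2145 bp
  4787 − 2145 = 2642 bp
  8716 − 4787 = 3929 bp
  9207 − 8716 = 491 bp
Sorted largest to smallest: 3929, 2642, 2145, 491 bp.

3929, 2642, 2145, 491 bp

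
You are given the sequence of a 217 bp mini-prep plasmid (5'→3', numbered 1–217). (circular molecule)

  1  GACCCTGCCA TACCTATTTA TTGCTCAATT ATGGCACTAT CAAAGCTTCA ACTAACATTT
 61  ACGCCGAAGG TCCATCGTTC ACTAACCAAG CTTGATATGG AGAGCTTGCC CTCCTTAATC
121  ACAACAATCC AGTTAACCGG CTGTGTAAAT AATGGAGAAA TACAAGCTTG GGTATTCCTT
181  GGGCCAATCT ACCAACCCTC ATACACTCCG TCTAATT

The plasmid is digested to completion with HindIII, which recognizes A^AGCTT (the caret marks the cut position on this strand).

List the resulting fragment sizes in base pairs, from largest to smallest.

HindIII sites (AAGCTT) start at positions 43, 88, 164.
HindIII cuts after the first base of each site, so after positions 43, 88, 164.
Circular molecule, 3 cuts → 3 fragments:
  44–88 → 45 bp
  89–164 → 76 bp
  165–217 then 1–43 → 53 + 43 = 96 bp
Sorted largest to smallest: 96, 76, 45 bp.

96, 76, 45 bp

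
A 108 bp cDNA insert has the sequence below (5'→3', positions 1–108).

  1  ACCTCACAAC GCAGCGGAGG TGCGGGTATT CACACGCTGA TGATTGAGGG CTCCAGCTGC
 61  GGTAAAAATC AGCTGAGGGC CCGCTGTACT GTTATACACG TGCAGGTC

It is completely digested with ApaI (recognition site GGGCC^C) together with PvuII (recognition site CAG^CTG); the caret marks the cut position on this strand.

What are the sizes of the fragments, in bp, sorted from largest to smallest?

The ApaI site (GGGCCC) starts at position 77.
ApaI cuts after base 5 of each site (before the last base), so after position 81.
PvuII sites (CAGCTG) start at positions 54, 70.
PvuII cuts after base 3 of each site, so after positions 56, 72.
Combined cut positions: 56, 72, 81.
Linear molecule, 3 cuts → 4 fragments:
  1–56 → 56 bp
  57–72 → 16 bp
  73–81 → 9 bp
  82–108 → 27 bp
Sorted largest to smallest: 56, 27, 16, 9 bp.

56, 27, 16, 9 bp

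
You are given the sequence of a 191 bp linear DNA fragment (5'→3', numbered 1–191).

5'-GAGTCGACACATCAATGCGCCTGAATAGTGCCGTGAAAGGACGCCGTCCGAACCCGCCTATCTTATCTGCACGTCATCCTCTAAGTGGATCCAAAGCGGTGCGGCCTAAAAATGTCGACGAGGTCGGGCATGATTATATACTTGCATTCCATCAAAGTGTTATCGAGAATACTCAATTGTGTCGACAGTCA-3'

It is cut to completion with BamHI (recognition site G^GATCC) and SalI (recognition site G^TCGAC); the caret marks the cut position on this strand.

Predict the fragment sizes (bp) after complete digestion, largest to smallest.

84, 67, 27, 10, 3 bp

The BamHI site (GGATCC) starts at position 87.
BamHI cuts after the first base of each site, so after position 87.
SalI sites (GTCGAC) start at positions 3, 114, 181.
SalI cuts after the first base of each site, so after positions 3, 114, 181.
Combined cut positions: 3, 87, 114, 181.
Linear molecule, 4 cuts → 5 fragments:
  1–3 → 3 bp
  4–87 → 84 bp
  88–114 → 27 bp
  115–181 → 67 bp
  182–191 → 10 bp
Sorted largest to smallest: 84, 67, 27, 10, 3 bp.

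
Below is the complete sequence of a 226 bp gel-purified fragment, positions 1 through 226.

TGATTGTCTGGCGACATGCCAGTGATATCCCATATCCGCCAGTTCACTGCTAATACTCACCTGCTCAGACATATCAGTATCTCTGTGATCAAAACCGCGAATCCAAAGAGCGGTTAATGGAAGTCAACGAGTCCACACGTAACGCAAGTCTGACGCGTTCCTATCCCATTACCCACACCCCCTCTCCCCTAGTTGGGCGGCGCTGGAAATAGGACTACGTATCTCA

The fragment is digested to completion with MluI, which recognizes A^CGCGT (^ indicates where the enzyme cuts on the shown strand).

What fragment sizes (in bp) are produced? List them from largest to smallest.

The MluI site (ACGCGT) starts at position 153.
MluI cuts after the first base of each site, so after position 153.
Linear molecule, 1 cut → 2 fragments:
  1–153 → 153 bp
  154–226 → 73 bp
Sorted largest to smallest: 153, 73 bp.

153, 73 bp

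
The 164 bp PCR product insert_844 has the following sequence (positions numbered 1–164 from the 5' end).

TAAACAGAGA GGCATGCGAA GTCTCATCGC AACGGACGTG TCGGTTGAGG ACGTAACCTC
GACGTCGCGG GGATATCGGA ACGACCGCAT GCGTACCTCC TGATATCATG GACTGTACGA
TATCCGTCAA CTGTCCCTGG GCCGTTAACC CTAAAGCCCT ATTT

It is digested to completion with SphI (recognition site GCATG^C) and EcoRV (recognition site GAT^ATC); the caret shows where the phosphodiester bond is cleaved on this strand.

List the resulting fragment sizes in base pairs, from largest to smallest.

58, 43, 17, 17, 16, 13 bp

SphI sites (GCATGC) start at positions 12, 87.
SphI cuts after base 5 of each site (before the last base), so after positions 16, 91.
EcoRV sites (GATATC) start at positions 72, 102, 119.
EcoRV cuts after base 3 of each site, so after positions 74, 104, 121.
Combined cut positions: 16, 74, 91, 104, 121.
Linear molecule, 5 cuts → 6 fragments:
  1–16 → 16 bp
  17–74 → 58 bp
  75–91 → 17 bp
  92–104 → 13 bp
  105–121 → 17 bp
  122–164 → 43 bp
Sorted largest to smallest: 58, 43, 17, 17, 16, 13 bp.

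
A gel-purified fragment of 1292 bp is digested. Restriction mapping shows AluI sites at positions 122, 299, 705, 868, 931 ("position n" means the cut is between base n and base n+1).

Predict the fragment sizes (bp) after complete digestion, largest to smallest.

Linear molecule, 5 cuts → 6 fragments:
  122 − 0 = 122 bp
  299 − 122 = 177 bp
  705 − 299 = 406 bp
  868 − 705 = 163 bp
  931 − 868 = 63 bp
  1292 − 931 = 361 bp
Sorted largest to smallest: 406, 361, 177, 163, 122, 63 bp.

406, 361, 177, 163, 122, 63 bp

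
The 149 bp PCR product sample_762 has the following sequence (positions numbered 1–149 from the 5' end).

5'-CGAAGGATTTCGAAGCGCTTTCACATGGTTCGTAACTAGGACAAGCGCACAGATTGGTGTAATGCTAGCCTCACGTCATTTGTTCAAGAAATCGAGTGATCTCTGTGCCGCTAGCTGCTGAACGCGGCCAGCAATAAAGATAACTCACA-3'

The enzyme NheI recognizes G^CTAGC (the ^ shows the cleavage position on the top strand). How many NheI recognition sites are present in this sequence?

2

GCTAGC occurs starting at positions 64, 110.
NheI cuts at 2 sites.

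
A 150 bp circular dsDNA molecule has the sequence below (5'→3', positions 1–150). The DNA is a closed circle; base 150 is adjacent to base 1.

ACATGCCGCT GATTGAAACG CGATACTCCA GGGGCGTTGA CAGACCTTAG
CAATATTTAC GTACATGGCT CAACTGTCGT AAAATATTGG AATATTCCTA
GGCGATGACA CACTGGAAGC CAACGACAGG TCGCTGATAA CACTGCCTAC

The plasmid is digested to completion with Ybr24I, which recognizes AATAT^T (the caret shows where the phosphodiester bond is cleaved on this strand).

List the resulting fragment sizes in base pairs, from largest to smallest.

Ybr24I sites (AATATT) start at positions 52, 83, 91.
Ybr24I cuts after base 5 of each site (before the last base), so after positions 56, 87, 95.
Circular molecule, 3 cuts → 3 fragments:
  57–87 → 31 bp
  88–95 → 8 bp
  96–150 then 1–56 → 55 + 56 = 111 bp
Sorted largest to smallest: 111, 31, 8 bp.

111, 31, 8 bp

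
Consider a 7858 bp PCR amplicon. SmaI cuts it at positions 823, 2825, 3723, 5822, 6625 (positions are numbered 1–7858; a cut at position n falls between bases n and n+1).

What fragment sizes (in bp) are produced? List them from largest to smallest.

Linear molecule, 5 cuts → 6 fragments:
  823 − 0 = 823 bp
  2825 − 823 = 2002 bp
  3723 − 2825 = 898 bp
  5822 − 3723 = 2099 bp
  6625 − 5822 = 803 bp
  7858 − 6625 = 1233 bp
Sorted largest to smallest: 2099, 2002, 1233, 898, 823, 803 bp.

2099, 2002, 1233, 898, 823, 803 bp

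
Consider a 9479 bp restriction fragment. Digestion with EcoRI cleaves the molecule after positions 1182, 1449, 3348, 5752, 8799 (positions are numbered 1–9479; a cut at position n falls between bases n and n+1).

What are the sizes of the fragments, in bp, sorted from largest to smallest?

Linear molecule, 5 cuts → 6 fragments:
  1182 − 0 = 1182 bp
  1449 − 1182 = 267 bp
  3348 − 1449 = 1899 bp
  5752 − 3348 = 2404 bp
  8799 − 5752 = 3047 bp
  9479 − 8799 = 680 bp
Sorted largest to smallest: 3047, 2404, 1899, 1182, 680, 267 bp.

3047, 2404, 1899, 1182, 680, 267 bp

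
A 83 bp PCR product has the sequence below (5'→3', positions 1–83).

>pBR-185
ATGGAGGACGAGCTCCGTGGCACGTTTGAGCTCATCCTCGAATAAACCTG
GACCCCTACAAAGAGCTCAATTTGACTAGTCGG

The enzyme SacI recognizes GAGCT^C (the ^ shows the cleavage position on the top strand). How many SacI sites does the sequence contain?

3

GAGCTC occurs starting at positions 10, 28, 63.
SacI cuts at 3 sites.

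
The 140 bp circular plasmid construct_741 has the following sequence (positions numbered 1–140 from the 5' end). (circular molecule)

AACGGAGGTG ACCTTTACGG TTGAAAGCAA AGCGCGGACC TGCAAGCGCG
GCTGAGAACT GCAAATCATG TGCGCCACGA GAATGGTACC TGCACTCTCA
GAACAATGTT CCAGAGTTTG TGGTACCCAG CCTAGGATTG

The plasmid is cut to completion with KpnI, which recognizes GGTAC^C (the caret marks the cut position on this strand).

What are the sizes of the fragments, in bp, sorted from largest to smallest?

103, 37 bp

KpnI sites (GGTACC) start at positions 85, 122.
KpnI cuts after base 5 of each site (before the last base), so after positions 89, 126.
Circular molecule, 2 cuts → 2 fragments:
  90–126 → 37 bp
  127–140 then 1–89 → 14 + 89 = 103 bp
Sorted largest to smallest: 103, 37 bp.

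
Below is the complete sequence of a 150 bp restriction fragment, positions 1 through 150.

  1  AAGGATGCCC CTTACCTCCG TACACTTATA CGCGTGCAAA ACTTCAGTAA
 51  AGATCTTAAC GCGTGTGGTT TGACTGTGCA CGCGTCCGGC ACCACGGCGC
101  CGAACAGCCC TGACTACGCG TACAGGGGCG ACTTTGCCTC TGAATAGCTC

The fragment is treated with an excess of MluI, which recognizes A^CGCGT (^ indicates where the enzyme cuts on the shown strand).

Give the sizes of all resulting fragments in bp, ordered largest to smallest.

MluI sites (ACGCGT) start at positions 30, 59, 80, 116.
MluI cuts after the first base of each site, so after positions 30, 59, 80, 116.
Linear molecule, 4 cuts → 5 fragments:
  1–30 → 30 bp
  31–59 → 29 bp
  60–80 → 21 bp
  81–116 → 36 bp
  117–150 → 34 bp
Sorted largest to smallest: 36, 34, 30, 29, 21 bp.

36, 34, 30, 29, 21 bp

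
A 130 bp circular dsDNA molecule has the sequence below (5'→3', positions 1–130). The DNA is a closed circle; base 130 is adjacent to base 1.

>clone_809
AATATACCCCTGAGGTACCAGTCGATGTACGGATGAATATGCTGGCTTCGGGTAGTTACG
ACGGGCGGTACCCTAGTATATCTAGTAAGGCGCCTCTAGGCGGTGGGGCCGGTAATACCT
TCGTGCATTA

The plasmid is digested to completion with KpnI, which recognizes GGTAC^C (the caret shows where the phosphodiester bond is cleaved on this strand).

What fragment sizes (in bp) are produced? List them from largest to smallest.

77, 53 bp

KpnI sites (GGTACC) start at positions 14, 67.
KpnI cuts after base 5 of each site (before the last base), so after positions 18, 71.
Circular molecule, 2 cuts → 2 fragments:
  19–71 → 53 bp
  72–130 then 1–18 → 59 + 18 = 77 bp
Sorted largest to smallest: 77, 53 bp.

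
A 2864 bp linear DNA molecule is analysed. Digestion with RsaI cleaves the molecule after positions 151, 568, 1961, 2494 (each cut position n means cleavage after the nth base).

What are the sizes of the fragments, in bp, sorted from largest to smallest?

1393, 533, 417, 370, 151 bp

Linear molecule, 4 cuts → 5 fragments:
  151 − 0 = 151 bp
  568 − 151 = 417 bp
  1961 − 568 = 1393 bp
  2494 − 1961 = 533 bp
  2864 − 2494 = 370 bp
Sorted largest to smallest: 1393, 533, 417, 370, 151 bp.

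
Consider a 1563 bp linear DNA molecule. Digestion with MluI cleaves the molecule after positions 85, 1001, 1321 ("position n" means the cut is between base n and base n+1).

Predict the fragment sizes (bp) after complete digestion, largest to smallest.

916, 320, 242, 85 bp

Linear molecule, 3 cuts → 4 fragments:
  85 − 0 = 85 bp
  1001 − 85 = 916 bp
  1321 − 1001 = 320 bp
  1563 − 1321 = 242 bp
Sorted largest to smallest: 916, 320, 242, 85 bp.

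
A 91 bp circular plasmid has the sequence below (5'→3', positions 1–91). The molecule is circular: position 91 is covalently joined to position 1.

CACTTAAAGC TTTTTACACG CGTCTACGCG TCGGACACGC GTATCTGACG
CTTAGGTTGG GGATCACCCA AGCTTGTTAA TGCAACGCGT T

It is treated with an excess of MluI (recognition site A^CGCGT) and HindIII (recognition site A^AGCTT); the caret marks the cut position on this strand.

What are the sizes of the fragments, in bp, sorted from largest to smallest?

33, 15, 13, 11, 11, 8 bp

MluI sites (ACGCGT) start at positions 18, 26, 37, 85.
MluI cuts after the first base of each site, so after positions 18, 26, 37, 85.
HindIII sites (AAGCTT) start at positions 7, 70.
HindIII cuts after the first base of each site, so after positions 7, 70.
Combined cut positions: 7, 18, 26, 37, 70, 85.
Circular molecule, 6 cuts → 6 fragments:
  8–18 → 11 bp
  19–26 → 8 bp
  27–37 → 11 bp
  38–70 → 33 bp
  71–85 → 15 bp
  86–91 then 1–7 → 6 + 7 = 13 bp
Sorted largest to smallest: 33, 15, 13, 11, 11, 8 bp.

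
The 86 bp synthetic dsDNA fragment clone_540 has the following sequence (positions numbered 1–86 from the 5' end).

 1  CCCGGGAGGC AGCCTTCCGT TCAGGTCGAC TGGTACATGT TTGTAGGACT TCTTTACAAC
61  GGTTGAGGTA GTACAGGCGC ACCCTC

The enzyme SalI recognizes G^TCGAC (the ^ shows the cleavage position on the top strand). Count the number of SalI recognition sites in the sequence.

GTCGAC occurs starting at position 25.
SalI cuts at 1 site.

1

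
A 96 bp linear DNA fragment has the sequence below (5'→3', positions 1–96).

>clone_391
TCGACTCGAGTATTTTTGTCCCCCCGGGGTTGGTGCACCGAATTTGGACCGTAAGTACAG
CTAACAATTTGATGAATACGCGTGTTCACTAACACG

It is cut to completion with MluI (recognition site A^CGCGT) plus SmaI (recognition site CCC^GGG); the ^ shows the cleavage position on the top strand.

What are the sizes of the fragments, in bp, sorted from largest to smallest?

53, 25, 18 bp

The MluI site (ACGCGT) starts at position 78.
MluI cuts after the first base of each site, so after position 78.
The SmaI site (CCCGGG) starts at position 23.
SmaI cuts after base 3 of each site, so after position 25.
Combined cut positions: 25, 78.
Linear molecule, 2 cuts → 3 fragments:
  1–25 → 25 bp
  26–78 → 53 bp
  79–96 → 18 bp
Sorted largest to smallest: 53, 25, 18 bp.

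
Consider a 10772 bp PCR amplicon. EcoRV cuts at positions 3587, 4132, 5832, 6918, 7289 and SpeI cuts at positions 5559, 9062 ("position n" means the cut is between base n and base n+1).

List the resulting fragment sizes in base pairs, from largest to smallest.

3587, 1773, 1710, 1427, 1086, 545, 371, 273 bp

Combined cut positions (sorted): 3587, 4132, 5559, 5832, 6918, 7289, 9062.
Linear molecule, 7 cuts → 8 fragments:
  3587 − 0 = 3587 bp
  4132 − 3587 = 545 bp
  5559 − 4132 = 1427 bp
  5832 − 5559 = 273 bp
  6918 − 5832 = 1086 bp
  7289 − 6918 = 371 bp
  9062 − 7289 = 1773 bp
  10772 − 9062 = 1710 bp
Sorted largest to smallest: 3587, 1773, 1710, 1427, 1086, 545, 371, 273 bp.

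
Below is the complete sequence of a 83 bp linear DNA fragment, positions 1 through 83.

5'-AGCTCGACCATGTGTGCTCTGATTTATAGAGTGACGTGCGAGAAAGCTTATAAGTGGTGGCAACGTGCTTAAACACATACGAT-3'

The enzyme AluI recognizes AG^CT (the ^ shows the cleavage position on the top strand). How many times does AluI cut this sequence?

AGCT occurs starting at positions 1, 45.
AluI cuts at 2 sites.

2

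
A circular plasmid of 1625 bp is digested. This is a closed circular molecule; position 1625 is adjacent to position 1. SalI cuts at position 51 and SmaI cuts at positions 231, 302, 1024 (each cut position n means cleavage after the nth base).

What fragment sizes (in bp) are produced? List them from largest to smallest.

Combined cut positions (sorted): 51, 231, 302, 1024.
Circular molecule, 4 cuts → 4 fragments:
  231 − 51 = 180 bp
  302 − 231 = 71 bp
  1024 − 302 = 722 bp
  wrap: 1625 − 1024 + 51 = 652 bp
Sorted largest to smallest: 722, 652, 180, 71 bp.

722, 652, 180, 71 bp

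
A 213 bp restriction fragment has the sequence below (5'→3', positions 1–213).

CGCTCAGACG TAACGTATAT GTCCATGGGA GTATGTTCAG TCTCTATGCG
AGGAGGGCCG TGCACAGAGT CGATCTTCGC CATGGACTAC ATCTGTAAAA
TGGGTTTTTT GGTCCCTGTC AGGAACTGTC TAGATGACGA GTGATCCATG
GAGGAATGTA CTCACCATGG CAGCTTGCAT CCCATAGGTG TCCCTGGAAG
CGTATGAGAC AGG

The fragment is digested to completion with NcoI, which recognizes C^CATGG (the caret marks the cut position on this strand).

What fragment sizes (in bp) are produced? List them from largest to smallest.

NcoI sites (CCATGG) start at positions 23, 80, 146, 165.
NcoI cuts after the first base of each site, so after positions 23, 80, 146, 165.
Linear molecule, 4 cuts → 5 fragments:
  1–23 → 23 bp
  24–80 → 57 bp
  81–146 → 66 bp
  147–165 → 19 bp
  166–213 → 48 bp
Sorted largest to smallest: 66, 57, 48, 23, 19 bp.

66, 57, 48, 23, 19 bp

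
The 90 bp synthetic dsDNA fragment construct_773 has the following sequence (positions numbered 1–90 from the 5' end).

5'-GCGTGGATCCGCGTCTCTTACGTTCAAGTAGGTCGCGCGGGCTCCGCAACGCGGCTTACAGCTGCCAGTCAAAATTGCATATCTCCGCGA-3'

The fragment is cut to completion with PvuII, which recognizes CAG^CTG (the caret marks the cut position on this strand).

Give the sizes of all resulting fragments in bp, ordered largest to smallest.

61, 29 bp

The PvuII site (CAGCTG) starts at position 59.
PvuII cuts after base 3 of each site, so after position 61.
Linear molecule, 1 cut → 2 fragments:
  1–61 → 61 bp
  62–90 → 29 bp
Sorted largest to smallest: 61, 29 bp.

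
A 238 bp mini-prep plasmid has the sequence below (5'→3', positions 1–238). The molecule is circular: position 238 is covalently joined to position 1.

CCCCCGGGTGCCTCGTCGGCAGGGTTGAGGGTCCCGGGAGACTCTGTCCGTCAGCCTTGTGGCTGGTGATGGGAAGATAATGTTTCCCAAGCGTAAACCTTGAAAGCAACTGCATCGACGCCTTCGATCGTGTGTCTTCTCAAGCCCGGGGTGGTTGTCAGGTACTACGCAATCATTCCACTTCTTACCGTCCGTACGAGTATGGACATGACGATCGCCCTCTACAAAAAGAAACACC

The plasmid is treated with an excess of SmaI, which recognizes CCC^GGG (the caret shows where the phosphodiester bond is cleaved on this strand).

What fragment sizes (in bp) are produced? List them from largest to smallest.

112, 96, 30 bp

SmaI sites (CCCGGG) start at positions 3, 33, 145.
SmaI cuts after base 3 of each site, so after positions 5, 35, 147.
Circular molecule, 3 cuts → 3 fragments:
  6–35 → 30 bp
  36–147 → 112 bp
  148–238 then 1–5 → 91 + 5 = 96 bp
Sorted largest to smallest: 112, 96, 30 bp.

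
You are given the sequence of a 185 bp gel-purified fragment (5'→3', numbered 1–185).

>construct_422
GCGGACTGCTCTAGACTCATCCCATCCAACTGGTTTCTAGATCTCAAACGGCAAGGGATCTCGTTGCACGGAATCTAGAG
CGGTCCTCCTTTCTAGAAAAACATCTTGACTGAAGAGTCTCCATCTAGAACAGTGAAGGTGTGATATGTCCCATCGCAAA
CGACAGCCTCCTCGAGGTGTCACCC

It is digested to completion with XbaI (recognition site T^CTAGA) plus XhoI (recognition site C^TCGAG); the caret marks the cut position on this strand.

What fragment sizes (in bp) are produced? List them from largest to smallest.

XbaI sites (TCTAGA) start at positions 10, 36, 74, 92, 124.
XbaI cuts after the first base of each site, so after positions 10, 36, 74, 92, 124.
The XhoI site (CTCGAG) starts at position 171.
XhoI cuts after the first base of each site, so after position 171.
Combined cut positions: 10, 36, 74, 92, 124, 171.
Linear molecule, 6 cuts → 7 fragments:
  1–10 → 10 bp
  11–36 → 26 bp
  37–74 → 38 bp
  75–92 → 18 bp
  93–124 → 32 bp
  125–171 → 47 bp
  172–185 → 14 bp
Sorted largest to smallest: 47, 38, 32, 26, 18, 14, 10 bp.

47, 38, 32, 26, 18, 14, 10 bp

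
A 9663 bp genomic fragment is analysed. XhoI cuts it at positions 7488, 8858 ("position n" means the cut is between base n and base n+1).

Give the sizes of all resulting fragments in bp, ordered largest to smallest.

7488, 1370, 805 bp

Linear molecule, 2 cuts → 3 fragments:
  7488 − 0 = 7488 bp
  8858 − 7488 = 1370 bp
  9663 − 8858 = 805 bp
Sorted largest to smallest: 7488, 1370, 805 bp.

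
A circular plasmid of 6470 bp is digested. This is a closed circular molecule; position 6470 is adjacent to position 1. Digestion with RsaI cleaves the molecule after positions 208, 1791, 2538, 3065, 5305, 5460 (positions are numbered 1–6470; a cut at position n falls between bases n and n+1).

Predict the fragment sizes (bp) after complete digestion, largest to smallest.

Circular molecule, 6 cuts → 6 fragments:
  1791 − 208 = 1583 bp
  2538 − 1791 = 747 bp
  3065 − 2538 = 527 bp
  5305 − 3065 = 2240 bp
  5460 − 5305 = 155 bp
  wrap: 6470 − 5460 + 208 = 1218 bp
Sorted largest to smallest: 2240, 1583, 1218, 747, 527, 155 bp.

2240, 1583, 1218, 747, 527, 155 bp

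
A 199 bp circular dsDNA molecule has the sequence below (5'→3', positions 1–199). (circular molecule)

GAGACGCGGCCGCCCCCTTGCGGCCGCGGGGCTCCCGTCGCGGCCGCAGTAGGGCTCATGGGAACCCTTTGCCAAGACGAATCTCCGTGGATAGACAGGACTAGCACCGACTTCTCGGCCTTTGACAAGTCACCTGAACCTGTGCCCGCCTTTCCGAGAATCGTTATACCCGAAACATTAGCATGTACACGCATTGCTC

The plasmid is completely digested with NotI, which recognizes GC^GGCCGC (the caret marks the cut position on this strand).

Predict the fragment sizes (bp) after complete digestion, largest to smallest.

NotI sites (GCGGCCGC) start at positions 6, 20, 40.
NotI cuts after base 2 of each site, so after positions 7, 21, 41.
Circular molecule, 3 cuts → 3 fragments:
  8–21 → 14 bp
  22–41 → 20 bp
  42–199 then 1–7 → 158 + 7 = 165 bp
Sorted largest to smallest: 165, 20, 14 bp.

165, 20, 14 bp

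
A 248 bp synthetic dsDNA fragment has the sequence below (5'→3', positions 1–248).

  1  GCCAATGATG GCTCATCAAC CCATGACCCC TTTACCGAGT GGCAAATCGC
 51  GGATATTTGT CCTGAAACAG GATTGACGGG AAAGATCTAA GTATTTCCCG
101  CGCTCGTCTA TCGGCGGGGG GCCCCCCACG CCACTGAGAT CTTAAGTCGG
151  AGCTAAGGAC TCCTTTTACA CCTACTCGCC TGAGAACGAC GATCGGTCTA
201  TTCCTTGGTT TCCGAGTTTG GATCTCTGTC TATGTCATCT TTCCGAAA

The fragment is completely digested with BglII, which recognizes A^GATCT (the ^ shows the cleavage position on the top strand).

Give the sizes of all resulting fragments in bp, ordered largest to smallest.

BglII sites (AGATCT) start at positions 83, 137.
BglII cuts after the first base of each site, so after positions 83, 137.
Linear molecule, 2 cuts → 3 fragments:
  1–83 → 83 bp
  84–137 → 54 bp
  138–248 → 111 bp
Sorted largest to smallest: 111, 83, 54 bp.

111, 83, 54 bp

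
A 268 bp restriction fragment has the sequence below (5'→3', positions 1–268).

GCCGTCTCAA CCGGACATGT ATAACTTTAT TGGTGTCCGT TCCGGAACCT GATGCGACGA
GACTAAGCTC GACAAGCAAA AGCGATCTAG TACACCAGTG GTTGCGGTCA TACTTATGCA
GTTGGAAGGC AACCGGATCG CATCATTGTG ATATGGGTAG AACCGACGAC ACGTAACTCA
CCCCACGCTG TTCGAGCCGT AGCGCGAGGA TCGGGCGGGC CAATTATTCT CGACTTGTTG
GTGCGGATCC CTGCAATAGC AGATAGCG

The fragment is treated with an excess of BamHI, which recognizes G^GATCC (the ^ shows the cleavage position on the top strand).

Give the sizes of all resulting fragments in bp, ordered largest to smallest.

245, 23 bp

The BamHI site (GGATCC) starts at position 245.
BamHI cuts after the first base of each site, so after position 245.
Linear molecule, 1 cut → 2 fragments:
  1–245 → 245 bp
  246–268 → 23 bp
Sorted largest to smallest: 245, 23 bp.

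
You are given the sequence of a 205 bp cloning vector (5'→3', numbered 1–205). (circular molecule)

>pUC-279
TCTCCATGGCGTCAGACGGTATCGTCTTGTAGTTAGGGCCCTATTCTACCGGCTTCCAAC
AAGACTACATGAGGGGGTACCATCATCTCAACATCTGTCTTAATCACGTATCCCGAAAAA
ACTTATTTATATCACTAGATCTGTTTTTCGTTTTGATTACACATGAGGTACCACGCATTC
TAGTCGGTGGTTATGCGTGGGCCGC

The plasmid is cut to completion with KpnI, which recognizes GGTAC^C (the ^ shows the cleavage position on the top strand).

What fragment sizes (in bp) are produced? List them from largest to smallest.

114, 91 bp

KpnI sites (GGTACC) start at positions 76, 167.
KpnI cuts after base 5 of each site (before the last base), so after positions 80, 171.
Circular molecule, 2 cuts → 2 fragments:
  81–171 → 91 bp
  172–205 then 1–80 → 34 + 80 = 114 bp
Sorted largest to smallest: 114, 91 bp.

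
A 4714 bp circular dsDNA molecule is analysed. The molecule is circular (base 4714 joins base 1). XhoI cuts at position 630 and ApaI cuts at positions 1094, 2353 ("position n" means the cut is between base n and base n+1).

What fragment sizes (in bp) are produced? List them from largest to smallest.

Combined cut positions (sorted): 630, 1094, 2353.
Circular molecule, 3 cuts → 3 fragments:
  1094 − 630 = 464 bp
  2353 − 1094 = 1259 bp
  wrap: 4714 − 2353 + 630 = 2991 bp
Sorted largest to smallest: 2991, 1259, 464 bp.

2991, 1259, 464 bp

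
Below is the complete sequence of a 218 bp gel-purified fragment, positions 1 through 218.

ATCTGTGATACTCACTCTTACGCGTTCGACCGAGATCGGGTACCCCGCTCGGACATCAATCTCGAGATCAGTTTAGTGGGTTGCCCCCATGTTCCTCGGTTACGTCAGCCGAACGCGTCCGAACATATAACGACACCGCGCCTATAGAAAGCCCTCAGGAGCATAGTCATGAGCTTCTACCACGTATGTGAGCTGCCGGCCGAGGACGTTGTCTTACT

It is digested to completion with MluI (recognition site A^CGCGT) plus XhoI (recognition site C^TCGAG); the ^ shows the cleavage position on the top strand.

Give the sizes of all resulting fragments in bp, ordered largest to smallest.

MluI sites (ACGCGT) start at positions 20, 113.
MluI cuts after the first base of each site, so after positions 20, 113.
The XhoI site (CTCGAG) starts at position 61.
XhoI cuts after the first base of each site, so after position 61.
Combined cut positions: 20, 61, 113.
Linear molecule, 3 cuts → 4 fragments:
  1–20 → 20 bp
  21–61 → 41 bp
  62–113 → 52 bp
  114–218 → 105 bp
Sorted largest to smallest: 105, 52, 41, 20 bp.

105, 52, 41, 20 bp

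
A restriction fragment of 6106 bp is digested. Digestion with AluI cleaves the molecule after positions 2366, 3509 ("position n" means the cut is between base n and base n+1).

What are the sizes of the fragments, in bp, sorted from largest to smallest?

Linear molecule, 2 cuts → 3 fragments:
  2366 − 0 = 2366 bp
  3509 − 2366 = 1143 bp
  6106 − 3509 = 2597 bp
Sorted largest to smallest: 2597, 2366, 1143 bp.

2597, 2366, 1143 bp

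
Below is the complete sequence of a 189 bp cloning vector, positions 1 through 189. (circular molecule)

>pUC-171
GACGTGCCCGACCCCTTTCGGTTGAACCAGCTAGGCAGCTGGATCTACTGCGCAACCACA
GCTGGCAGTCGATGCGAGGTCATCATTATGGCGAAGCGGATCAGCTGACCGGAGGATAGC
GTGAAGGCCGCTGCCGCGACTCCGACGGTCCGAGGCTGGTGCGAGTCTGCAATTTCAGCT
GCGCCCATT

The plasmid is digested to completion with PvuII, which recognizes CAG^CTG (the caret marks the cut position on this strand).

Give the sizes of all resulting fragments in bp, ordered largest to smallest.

PvuII sites (CAGCTG) start at positions 36, 59, 102, 176.
PvuII cuts after base 3 of each site, so after positions 38, 61, 104, 178.
Circular molecule, 4 cuts → 4 fragments:
  39–61 → 23 bp
  62–104 → 43 bp
  105–178 → 74 bp
  179–189 then 1–38 → 11 + 38 = 49 bp
Sorted largest to smallest: 74, 49, 43, 23 bp.

74, 49, 43, 23 bp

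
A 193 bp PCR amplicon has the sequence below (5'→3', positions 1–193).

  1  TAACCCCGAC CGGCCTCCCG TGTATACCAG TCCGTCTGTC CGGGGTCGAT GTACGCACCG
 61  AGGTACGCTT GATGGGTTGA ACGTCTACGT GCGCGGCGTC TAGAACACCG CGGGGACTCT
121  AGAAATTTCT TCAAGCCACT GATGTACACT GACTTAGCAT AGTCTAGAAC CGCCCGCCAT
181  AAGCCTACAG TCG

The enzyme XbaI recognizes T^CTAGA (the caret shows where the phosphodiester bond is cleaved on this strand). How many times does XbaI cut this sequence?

3

TCTAGA occurs starting at positions 99, 118, 163.
XbaI cuts at 3 sites.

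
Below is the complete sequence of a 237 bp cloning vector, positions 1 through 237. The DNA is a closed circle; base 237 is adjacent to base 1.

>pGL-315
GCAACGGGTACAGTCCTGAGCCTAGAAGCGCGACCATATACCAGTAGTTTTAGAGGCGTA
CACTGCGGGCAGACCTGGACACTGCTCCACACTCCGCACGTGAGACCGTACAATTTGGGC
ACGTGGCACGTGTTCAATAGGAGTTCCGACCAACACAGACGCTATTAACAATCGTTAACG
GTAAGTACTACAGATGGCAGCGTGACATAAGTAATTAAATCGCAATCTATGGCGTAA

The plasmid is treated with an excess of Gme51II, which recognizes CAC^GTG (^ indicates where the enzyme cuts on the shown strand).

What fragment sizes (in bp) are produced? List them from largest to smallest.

207, 23, 7 bp

Gme51II sites (CACGTG) start at positions 97, 120, 127.
Gme51II cuts after base 3 of each site, so after positions 99, 122, 129.
Circular molecule, 3 cuts → 3 fragments:
  100–122 → 23 bp
  123–129 → 7 bp
  130–237 then 1–99 → 108 + 99 = 207 bp
Sorted largest to smallest: 207, 23, 7 bp.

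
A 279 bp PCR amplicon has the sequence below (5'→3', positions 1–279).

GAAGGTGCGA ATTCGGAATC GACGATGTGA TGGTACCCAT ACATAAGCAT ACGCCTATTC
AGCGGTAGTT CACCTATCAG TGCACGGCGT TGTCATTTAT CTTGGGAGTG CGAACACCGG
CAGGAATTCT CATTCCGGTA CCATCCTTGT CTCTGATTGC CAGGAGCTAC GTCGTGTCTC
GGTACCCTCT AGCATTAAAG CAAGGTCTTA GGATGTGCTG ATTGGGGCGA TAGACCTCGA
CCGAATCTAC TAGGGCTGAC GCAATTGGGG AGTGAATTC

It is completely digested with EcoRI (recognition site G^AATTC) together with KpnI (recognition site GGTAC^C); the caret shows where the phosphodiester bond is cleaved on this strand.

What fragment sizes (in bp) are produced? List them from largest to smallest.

EcoRI sites (GAATTC) start at positions 9, 124, 274.
EcoRI cuts after the first base of each site, so after positions 9, 124, 274.
KpnI sites (GGTACC) start at positions 32, 137, 181.
KpnI cuts after base 5 of each site (before the last base), so after positions 36, 141, 185.
Combined cut positions: 9, 36, 124, 141, 185, 274.
Linear molecule, 6 cuts → 7 fragments:
  1–9 → 9 bp
  10–36 → 27 bp
  37–124 → 88 bp
  125–141 → 17 bp
  142–185 → 44 bp
  186–274 → 89 bp
  275–279 → 5 bp
Sorted largest to smallest: 89, 88, 44, 27, 17, 9, 5 bp.

89, 88, 44, 27, 17, 9, 5 bp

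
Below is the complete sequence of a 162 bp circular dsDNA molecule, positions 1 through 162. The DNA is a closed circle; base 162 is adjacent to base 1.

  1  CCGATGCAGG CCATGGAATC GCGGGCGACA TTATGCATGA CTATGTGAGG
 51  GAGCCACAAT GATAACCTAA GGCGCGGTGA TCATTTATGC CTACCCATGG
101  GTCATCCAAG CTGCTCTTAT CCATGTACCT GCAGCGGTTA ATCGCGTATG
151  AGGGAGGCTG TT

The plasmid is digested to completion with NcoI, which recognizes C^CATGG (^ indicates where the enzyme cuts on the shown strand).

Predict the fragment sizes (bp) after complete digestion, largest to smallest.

84, 78 bp

NcoI sites (CCATGG) start at positions 11, 95.
NcoI cuts after the first base of each site, so after positions 11, 95.
Circular molecule, 2 cuts → 2 fragments:
  12–95 → 84 bp
  96–162 then 1–11 → 67 + 11 = 78 bp
Sorted largest to smallest: 84, 78 bp.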